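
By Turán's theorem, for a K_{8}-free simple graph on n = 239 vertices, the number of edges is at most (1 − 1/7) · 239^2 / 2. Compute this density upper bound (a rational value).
Turán density bound = (6/7) · 239^2/2 = 171363/7 ≈ 24480.4286

Turán's theorem: ex(n, K_{r+1}) is achieved by the complete r-partite Turán graph T(n, r) with parts as balanced as possible, and is at most (1 − 1/r) · n^2/2. For r = 7, n = 239: the density bound is (6/7) · 57121/2 = 171363/7 ≈ 24480.4286. The integer-valued extremum is e(T(239, 7)) = 24480, which is strictly less than the density bound 171363/7 since 7 ∤ 239 (the parts of T(239, 7) cannot all be equal).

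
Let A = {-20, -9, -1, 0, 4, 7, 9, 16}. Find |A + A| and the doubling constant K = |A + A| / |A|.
K = |A + A| / |A| = 31/8

Enumerate A + A = {a + b : a, b ∈ A}. With |A| = 8, there are |A|^2 = 64 ordered sum pairs; collecting distinct values, A + A = {-40, -29, -21, -20, -18, -16, -13, -11, -10, -9, -5, -4, -2, -1, 0, 3, 4, 6, 7, 8, 9, 11, 13, 14, 15, 16, 18, 20, 23, 25, 32}, so |A + A| = 31. Thus K = 31/8. For comparison, the minimum possible |A + A| over all 8-element sets is 2·8 − 1 = 15 (so min K = 15/8), attained only by arithmetic progressions.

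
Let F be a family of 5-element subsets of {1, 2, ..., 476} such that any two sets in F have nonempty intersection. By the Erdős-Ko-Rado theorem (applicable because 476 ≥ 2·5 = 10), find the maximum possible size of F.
max |F| = C(475, 4) = 2094420350

The Erdős-Ko-Rado theorem states: for n ≥ 2k, an intersecting family of k-subsets of an n-element set has size at most C(n − 1, k − 1), with equality for 'star' families {A ⊆ [n] : |A| = k, i ∈ A} (fix an element i). For n = 476, k = 5: C(475, 4) = 2094420350.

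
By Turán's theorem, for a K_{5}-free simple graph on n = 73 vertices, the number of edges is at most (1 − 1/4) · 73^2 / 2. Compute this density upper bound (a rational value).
Turán density bound = (3/4) · 73^2/2 = 15987/8 ≈ 1998.375

Turán's theorem: ex(n, K_{r+1}) is achieved by the complete r-partite Turán graph T(n, r) with parts as balanced as possible, and is at most (1 − 1/r) · n^2/2. For r = 4, n = 73: the density bound is (3/4) · 5329/2 = 15987/8 ≈ 1998.375. The integer-valued extremum is e(T(73, 4)) = 1998, which is strictly less than the density bound 15987/8 since 4 ∤ 73 (the parts of T(73, 4) cannot all be equal).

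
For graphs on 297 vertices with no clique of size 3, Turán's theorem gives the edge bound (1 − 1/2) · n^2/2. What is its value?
Turán density bound = (1/2) · 297^2/2 = 88209/4 ≈ 22052.25

Turán's theorem: ex(n, K_{r+1}) is achieved by the complete r-partite Turán graph T(n, r) with parts as balanced as possible, and is at most (1 − 1/r) · n^2/2. For r = 2, n = 297: the density bound is (1/2) · 88209/2 = 88209/4 ≈ 22052.25. The integer-valued extremum is e(T(297, 2)) = 22052, which is strictly less than the density bound 88209/4 since 2 ∤ 297 (the parts of T(297, 2) cannot all be equal).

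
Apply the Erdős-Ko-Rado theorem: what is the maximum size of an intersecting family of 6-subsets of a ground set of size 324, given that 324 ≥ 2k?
max |F| = C(323, 5) = 28400294384

The Erdős-Ko-Rado theorem states: for n ≥ 2k, an intersecting family of k-subsets of an n-element set has size at most C(n − 1, k − 1), with equality for 'star' families {A ⊆ [n] : |A| = k, i ∈ A} (fix an element i). For n = 324, k = 6: C(323, 5) = 28400294384.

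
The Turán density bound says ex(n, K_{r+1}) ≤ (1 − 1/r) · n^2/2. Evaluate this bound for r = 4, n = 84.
Turán density bound = (3/4) · 84^2/2 = 2646

Turán's theorem: ex(n, K_{r+1}) is achieved by the complete r-partite Turán graph T(n, r) with parts as balanced as possible, and is at most (1 − 1/r) · n^2/2. For r = 4, n = 84: the density bound is (3/4) · 7056/2 = 2646. Since 4 ∣ 84, the Turán graph T(84, 4) has parts of equal size 21, and its edge count e(T(84, 4)) = 2646 attains the density bound exactly.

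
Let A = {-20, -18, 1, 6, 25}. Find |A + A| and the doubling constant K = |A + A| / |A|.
K = |A + A| / |A| = 14/5

Enumerate A + A = {a + b : a, b ∈ A}. With |A| = 5, there are |A|^2 = 25 ordered sum pairs; collecting distinct values, A + A = {-40, -38, -36, -19, -17, -14, -12, 2, 5, 7, 12, 26, 31, 50}, so |A + A| = 14. Thus K = 14/5. For comparison, the minimum possible |A + A| over all 5-element sets is 2·5 − 1 = 9 (so min K = 9/5), attained only by arithmetic progressions.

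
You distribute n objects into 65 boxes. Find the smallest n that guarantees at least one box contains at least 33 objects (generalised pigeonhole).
n = (33 − 1)·65 + 1 = 2081

By the generalised pigeonhole principle, to guarantee some box contains ≥ r objects we need more than (r − 1) · k objects total. Threshold: n = (r − 1) · k + 1. With r = 33 and k = 65: n = 32 · 65 + 1 = 2080 + 1 = 2081. For n = 2080 = 32 · 65, we can put exactly 32 objects in every box, avoiding 33 in any single one — so 2081 is tight.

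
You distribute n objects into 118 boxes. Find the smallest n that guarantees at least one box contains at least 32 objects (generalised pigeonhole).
n = (32 − 1)·118 + 1 = 3659

By the generalised pigeonhole principle, to guarantee some box contains ≥ r objects we need more than (r − 1) · k objects total. Threshold: n = (r − 1) · k + 1. With r = 32 and k = 118: n = 31 · 118 + 1 = 3658 + 1 = 3659. For n = 3658 = 31 · 118, we can put exactly 31 objects in every box, avoiding 32 in any single one — so 3659 is tight.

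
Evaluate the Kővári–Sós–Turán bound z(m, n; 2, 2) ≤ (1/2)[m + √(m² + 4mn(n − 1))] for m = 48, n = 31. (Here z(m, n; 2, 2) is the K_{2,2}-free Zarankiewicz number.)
z(48, 31; 2, 2) ≤ (1/2)[48 + √(48² + 4·48·31·30)] = (1/2)[48 + √180864] = 236.6405

Kővári–Sós–Turán: let r_1, ..., r_48 be the row sums and z = Σ r_i the total number of 1s. Each pair of columns can share at most one row with both entries 1 (else a 2×2 all-ones block appears), so Σ_i C(r_i, 2) ≤ C(31, 2) = 465. By convexity Σ_i C(r_i, 2) ≥ 48·C(z/48, 2) = z(z − 48)/(2·48), giving z² − 48z − 48·31·30 ≤ 0 and hence z ≤ (1/2)[48 + √(2304 + 4·44640)] = (1/2)[48 + √180864] ≈ (1/2)(48 + 425.2811) = 236.6405.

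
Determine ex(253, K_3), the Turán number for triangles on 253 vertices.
ex(253, K_3) = ⌊253^2/4⌋ = 16002

Mantel (1907): a triangle-free graph on n vertices has at most ⌊n^2/4⌋ edges, with equality for the complete bipartite graph K_{⌊n/2⌋, ⌈n/2⌉}. For n = 253: ⌊253^2/4⌋ = ⌊64009/4⌋ = 16002. The extremal graph is K_{126, 127}, which has 126·127 = 16002 edges.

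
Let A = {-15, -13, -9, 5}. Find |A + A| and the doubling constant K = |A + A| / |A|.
K = |A + A| / |A| = 10/4 = 5/2

Enumerate A + A = {a + b : a, b ∈ A}. With |A| = 4, there are |A|^2 = 16 ordered sum pairs; collecting distinct values, A + A = {-30, -28, -26, -24, -22, -18, -10, -8, -4, 10}, so |A + A| = 10. Thus K = 10/4 = 5/2. For comparison, the minimum possible |A + A| over all 4-element sets is 2·4 − 1 = 7 (so min K = 7/4), attained only by arithmetic progressions.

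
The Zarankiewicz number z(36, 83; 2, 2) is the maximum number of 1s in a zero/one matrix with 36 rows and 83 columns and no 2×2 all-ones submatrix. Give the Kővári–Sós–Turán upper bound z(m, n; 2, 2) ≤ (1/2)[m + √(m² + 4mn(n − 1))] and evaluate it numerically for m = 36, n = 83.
z(36, 83; 2, 2) ≤ (1/2)[36 + √(36² + 4·36·83·82)] = (1/2)[36 + √981360] = 513.3181

Kővári–Sós–Turán: let r_1, ..., r_36 be the row sums and z = Σ r_i the total number of 1s. Each pair of columns can share at most one row with both entries 1 (else a 2×2 all-ones block appears), so Σ_i C(r_i, 2) ≤ C(83, 2) = 3403. By convexity Σ_i C(r_i, 2) ≥ 36·C(z/36, 2) = z(z − 36)/(2·36), giving z² − 36z − 36·83·82 ≤ 0 and hence z ≤ (1/2)[36 + √(1296 + 4·245016)] = (1/2)[36 + √981360] ≈ (1/2)(36 + 990.6362) = 513.3181.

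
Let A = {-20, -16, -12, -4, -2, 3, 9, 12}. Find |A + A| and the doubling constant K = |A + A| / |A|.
K = |A + A| / |A| = 32/8 = 4

Enumerate A + A = {a + b : a, b ∈ A}. With |A| = 8, there are |A|^2 = 64 ordered sum pairs; collecting distinct values, A + A = {-40, -36, -32, -28, -24, -22, -20, -18, -17, -16, -14, -13, -11, -9, -8, -7, -6, -4, -3, -1, 0, 1, 5, 6, 7, 8, 10, 12, 15, 18, 21, 24}, so |A + A| = 32. Thus K = 32/8 = 4. For comparison, the minimum possible |A + A| over all 8-element sets is 2·8 − 1 = 15 (so min K = 15/8), attained only by arithmetic progressions.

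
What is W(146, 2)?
W(146, 2) = 146 + 1 = 147

A 2-term AP is any pair of integers, so a monochromatic 2-AP exists iff some colour is used at least twice. With 146 colours, the colouring i ↦ i on {1, ..., 146} uses each colour once, avoiding any monochromatic pair, so W(146, 2) > 146. For {1, ..., 147}, pigeonhole forces two integers of the same colour, which form a monochromatic 2-AP. Hence W(146, 2) = 147.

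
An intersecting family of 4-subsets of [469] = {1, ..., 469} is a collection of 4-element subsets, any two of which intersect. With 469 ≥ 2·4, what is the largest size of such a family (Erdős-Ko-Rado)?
max |F| = C(468, 3) = 16974516

The Erdős-Ko-Rado theorem states: for n ≥ 2k, an intersecting family of k-subsets of an n-element set has size at most C(n − 1, k − 1), with equality for 'star' families {A ⊆ [n] : |A| = k, i ∈ A} (fix an element i). For n = 469, k = 4: C(468, 3) = 16974516.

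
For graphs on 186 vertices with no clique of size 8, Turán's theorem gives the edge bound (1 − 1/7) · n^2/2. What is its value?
Turán density bound = (6/7) · 186^2/2 = 103788/7 ≈ 14826.8571

Turán's theorem: ex(n, K_{r+1}) is achieved by the complete r-partite Turán graph T(n, r) with parts as balanced as possible, and is at most (1 − 1/r) · n^2/2. For r = 7, n = 186: the density bound is (6/7) · 34596/2 = 103788/7 ≈ 14826.8571. The integer-valued extremum is e(T(186, 7)) = 14826, which is strictly less than the density bound 103788/7 since 7 ∤ 186 (the parts of T(186, 7) cannot all be equal).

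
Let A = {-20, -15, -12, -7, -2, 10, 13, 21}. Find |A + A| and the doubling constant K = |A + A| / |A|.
K = |A + A| / |A| = 30/8 = 15/4

Enumerate A + A = {a + b : a, b ∈ A}. With |A| = 8, there are |A|^2 = 64 ordered sum pairs; collecting distinct values, A + A = {-40, -35, -32, -30, -27, -24, -22, -19, -17, -14, -10, -9, -7, -5, -4, -2, 1, 3, 6, 8, 9, 11, 14, 19, 20, 23, 26, 31, 34, 42}, so |A + A| = 30. Thus K = 30/8 = 15/4. For comparison, the minimum possible |A + A| over all 8-element sets is 2·8 − 1 = 15 (so min K = 15/8), attained only by arithmetic progressions.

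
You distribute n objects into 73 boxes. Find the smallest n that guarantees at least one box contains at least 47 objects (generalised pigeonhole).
n = (47 − 1)·73 + 1 = 3359

By the generalised pigeonhole principle, to guarantee some box contains ≥ r objects we need more than (r − 1) · k objects total. Threshold: n = (r − 1) · k + 1. With r = 47 and k = 73: n = 46 · 73 + 1 = 3358 + 1 = 3359. For n = 3358 = 46 · 73, we can put exactly 46 objects in every box, avoiding 47 in any single one — so 3359 is tight.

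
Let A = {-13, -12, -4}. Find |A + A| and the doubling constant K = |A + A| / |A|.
K = |A + A| / |A| = 6/3 = 2

Enumerate A + A = {a + b : a, b ∈ A}. With |A| = 3, there are |A|^2 = 9 ordered sum pairs; collecting distinct values, A + A = {-26, -25, -24, -17, -16, -8}, so |A + A| = 6. Thus K = 6/3 = 2. For comparison, the minimum possible |A + A| over all 3-element sets is 2·3 − 1 = 5 (so min K = 5/3), attained only by arithmetic progressions.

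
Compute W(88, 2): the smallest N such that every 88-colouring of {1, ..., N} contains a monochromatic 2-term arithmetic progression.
W(88, 2) = 88 + 1 = 89

A 2-term AP is any pair of integers, so a monochromatic 2-AP exists iff some colour is used at least twice. With 88 colours, the colouring i ↦ i on {1, ..., 88} uses each colour once, avoiding any monochromatic pair, so W(88, 2) > 88. For {1, ..., 89}, pigeonhole forces two integers of the same colour, which form a monochromatic 2-AP. Hence W(88, 2) = 89.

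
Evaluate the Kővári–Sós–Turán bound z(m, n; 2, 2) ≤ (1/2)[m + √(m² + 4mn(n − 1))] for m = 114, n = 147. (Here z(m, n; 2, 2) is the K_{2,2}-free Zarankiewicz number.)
z(114, 147; 2, 2) ≤ (1/2)[114 + √(114² + 4·114·147·146)] = (1/2)[114 + √9799668] = 1622.2211

Kővári–Sós–Turán: let r_1, ..., r_114 be the row sums and z = Σ r_i the total number of 1s. Each pair of columns can share at most one row with both entries 1 (else a 2×2 all-ones block appears), so Σ_i C(r_i, 2) ≤ C(147, 2) = 10731. By convexity Σ_i C(r_i, 2) ≥ 114·C(z/114, 2) = z(z − 114)/(2·114), giving z² − 114z − 114·147·146 ≤ 0 and hence z ≤ (1/2)[114 + √(12996 + 4·2446668)] = (1/2)[114 + √9799668] ≈ (1/2)(114 + 3130.4421) = 1622.2211.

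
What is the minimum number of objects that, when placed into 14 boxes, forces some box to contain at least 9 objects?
n = (9 − 1)·14 + 1 = 113

By the generalised pigeonhole principle, to guarantee some box contains ≥ r objects we need more than (r − 1) · k objects total. Threshold: n = (r − 1) · k + 1. With r = 9 and k = 14: n = 8 · 14 + 1 = 112 + 1 = 113. For n = 112 = 8 · 14, we can put exactly 8 objects in every box, avoiding 9 in any single one — so 113 is tight.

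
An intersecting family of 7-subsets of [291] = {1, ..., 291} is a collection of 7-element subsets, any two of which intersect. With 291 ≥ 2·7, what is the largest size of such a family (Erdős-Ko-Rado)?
max |F| = C(290, 6) = 784239335880

Erdős-Ko-Rado (1961): when n ≥ 2k, max |F| = C(n−1, k−1). The bound is attained by the star {A : i ∈ A} for any fixed i ∈ [n]. Here C(291−1, 7−1) = C(290, 6) = 784239335880.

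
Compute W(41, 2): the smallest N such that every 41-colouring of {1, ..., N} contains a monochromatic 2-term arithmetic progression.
W(41, 2) = 41 + 1 = 42

A 2-term AP is any pair of integers, so a monochromatic 2-AP exists iff some colour is used at least twice. With 41 colours, the colouring i ↦ i on {1, ..., 41} uses each colour once, avoiding any monochromatic pair, so W(41, 2) > 41. For {1, ..., 42}, pigeonhole forces two integers of the same colour, which form a monochromatic 2-AP. Hence W(41, 2) = 42.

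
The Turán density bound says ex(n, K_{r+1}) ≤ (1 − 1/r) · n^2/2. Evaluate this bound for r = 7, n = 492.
Turán density bound = (6/7) · 492^2/2 = 726192/7 ≈ 103741.7143

Turán's theorem: ex(n, K_{r+1}) is achieved by the complete r-partite Turán graph T(n, r) with parts as balanced as possible, and is at most (1 − 1/r) · n^2/2. For r = 7, n = 492: the density bound is (6/7) · 242064/2 = 726192/7 ≈ 103741.7143. The integer-valued extremum is e(T(492, 7)) = 103741, which is strictly less than the density bound 726192/7 since 7 ∤ 492 (the parts of T(492, 7) cannot all be equal).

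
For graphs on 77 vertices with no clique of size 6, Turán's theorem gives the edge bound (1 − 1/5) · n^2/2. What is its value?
Turán density bound = (4/5) · 77^2/2 = 11858/5 ≈ 2371.6

Turán's theorem: ex(n, K_{r+1}) is achieved by the complete r-partite Turán graph T(n, r) with parts as balanced as possible, and is at most (1 − 1/r) · n^2/2. For r = 5, n = 77: the density bound is (4/5) · 5929/2 = 11858/5 ≈ 2371.6. The integer-valued extremum is e(T(77, 5)) = 2371, which is strictly less than the density bound 11858/5 since 5 ∤ 77 (the parts of T(77, 5) cannot all be equal).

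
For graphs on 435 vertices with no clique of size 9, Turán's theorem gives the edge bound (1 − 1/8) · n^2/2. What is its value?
Turán density bound = (7/8) · 435^2/2 = 1324575/16 ≈ 82785.9375

Turán's theorem: ex(n, K_{r+1}) is achieved by the complete r-partite Turán graph T(n, r) with parts as balanced as possible, and is at most (1 − 1/r) · n^2/2. For r = 8, n = 435: the density bound is (7/8) · 189225/2 = 1324575/16 ≈ 82785.9375. The integer-valued extremum is e(T(435, 8)) = 82785, which is strictly less than the density bound 1324575/16 since 8 ∤ 435 (the parts of T(435, 8) cannot all be equal).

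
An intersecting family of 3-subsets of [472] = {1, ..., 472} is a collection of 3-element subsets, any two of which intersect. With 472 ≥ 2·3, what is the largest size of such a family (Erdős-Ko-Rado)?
max |F| = C(471, 2) = 110685

The Erdős-Ko-Rado theorem states: for n ≥ 2k, an intersecting family of k-subsets of an n-element set has size at most C(n − 1, k − 1), with equality for 'star' families {A ⊆ [n] : |A| = k, i ∈ A} (fix an element i). For n = 472, k = 3: C(471, 2) = 110685.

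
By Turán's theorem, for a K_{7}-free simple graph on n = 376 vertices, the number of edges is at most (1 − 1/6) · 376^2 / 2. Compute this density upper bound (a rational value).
Turán density bound = (5/6) · 376^2/2 = 176720/3 ≈ 58906.6667

Turán's theorem: ex(n, K_{r+1}) is achieved by the complete r-partite Turán graph T(n, r) with parts as balanced as possible, and is at most (1 − 1/r) · n^2/2. For r = 6, n = 376: the density bound is (5/6) · 141376/2 = 176720/3 ≈ 58906.6667. The integer-valued extremum is e(T(376, 6)) = 58906, which is strictly less than the density bound 176720/3 since 6 ∤ 376 (the parts of T(376, 6) cannot all be equal).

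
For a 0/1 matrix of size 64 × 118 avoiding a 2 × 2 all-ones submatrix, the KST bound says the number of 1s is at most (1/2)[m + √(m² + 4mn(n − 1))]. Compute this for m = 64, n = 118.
z(64, 118; 2, 2) ≤ (1/2)[64 + √(64² + 4·64·118·117)] = (1/2)[64 + √3538432] = 972.536

Kővári–Sós–Turán: let r_1, ..., r_64 be the row sums and z = Σ r_i the total number of 1s. Each pair of columns can share at most one row with both entries 1 (else a 2×2 all-ones block appears), so Σ_i C(r_i, 2) ≤ C(118, 2) = 6903. By convexity Σ_i C(r_i, 2) ≥ 64·C(z/64, 2) = z(z − 64)/(2·64), giving z² − 64z − 64·118·117 ≤ 0 and hence z ≤ (1/2)[64 + √(4096 + 4·883584)] = (1/2)[64 + √3538432] ≈ (1/2)(64 + 1881.072) = 972.536.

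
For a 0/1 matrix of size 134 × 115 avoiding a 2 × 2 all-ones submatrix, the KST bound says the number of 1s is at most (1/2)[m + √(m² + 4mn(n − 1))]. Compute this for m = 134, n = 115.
z(134, 115; 2, 2) ≤ (1/2)[134 + √(134² + 4·134·115·114)] = (1/2)[134 + √7044916] = 1394.113

Kővári–Sós–Turán: let r_1, ..., r_134 be the row sums and z = Σ r_i the total number of 1s. Each pair of columns can share at most one row with both entries 1 (else a 2×2 all-ones block appears), so Σ_i C(r_i, 2) ≤ C(115, 2) = 6555. By convexity Σ_i C(r_i, 2) ≥ 134·C(z/134, 2) = z(z − 134)/(2·134), giving z² − 134z − 134·115·114 ≤ 0 and hence z ≤ (1/2)[134 + √(17956 + 4·1756740)] = (1/2)[134 + √7044916] ≈ (1/2)(134 + 2654.2261) = 1394.113.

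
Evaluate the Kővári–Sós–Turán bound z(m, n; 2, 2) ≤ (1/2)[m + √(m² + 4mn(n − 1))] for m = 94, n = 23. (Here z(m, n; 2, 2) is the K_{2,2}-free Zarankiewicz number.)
z(94, 23; 2, 2) ≤ (1/2)[94 + √(94² + 4·94·23·22)] = (1/2)[94 + √199092] = 270.0986

Kővári–Sós–Turán: let r_1, ..., r_94 be the row sums and z = Σ r_i the total number of 1s. Each pair of columns can share at most one row with both entries 1 (else a 2×2 all-ones block appears), so Σ_i C(r_i, 2) ≤ C(23, 2) = 253. By convexity Σ_i C(r_i, 2) ≥ 94·C(z/94, 2) = z(z − 94)/(2·94), giving z² − 94z − 94·23·22 ≤ 0 and hence z ≤ (1/2)[94 + √(8836 + 4·47564)] = (1/2)[94 + √199092] ≈ (1/2)(94 + 446.1973) = 270.0986.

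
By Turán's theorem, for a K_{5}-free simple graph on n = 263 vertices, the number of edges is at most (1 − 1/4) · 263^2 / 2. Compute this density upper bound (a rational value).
Turán density bound = (3/4) · 263^2/2 = 207507/8 ≈ 25938.375

Turán's theorem: ex(n, K_{r+1}) is achieved by the complete r-partite Turán graph T(n, r) with parts as balanced as possible, and is at most (1 − 1/r) · n^2/2. For r = 4, n = 263: the density bound is (3/4) · 69169/2 = 207507/8 ≈ 25938.375. The integer-valued extremum is e(T(263, 4)) = 25938, which is strictly less than the density bound 207507/8 since 4 ∤ 263 (the parts of T(263, 4) cannot all be equal).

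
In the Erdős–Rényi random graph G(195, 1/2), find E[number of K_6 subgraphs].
E[# K_6] = C(195, 6) · (1/2)^C(6, 2) = 70656049360 / 2^15 = 4416003085/2048 ≈ 2156251.506348

For each 6-subset S of vertices (there are C(195, 6) = 70656049360 such S), let X_S = 1 if S induces a K_6 (all C(6, 2) = 15 edges present). Then P(X_S = 1) = (1/2)^15 = 1/32768. By linearity of expectation, E[# K_6] = C(195, 6) · (1/2)^15 = 70656049360 / 32768 = 4416003085/2048 ≈ 2156251.506348.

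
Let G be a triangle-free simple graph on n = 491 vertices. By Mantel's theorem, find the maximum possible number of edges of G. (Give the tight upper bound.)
ex(491, K_3) = ⌊491^2/4⌋ = 60270

Mantel (1907): a triangle-free graph on n vertices has at most ⌊n^2/4⌋ edges, with equality for the complete bipartite graph K_{⌊n/2⌋, ⌈n/2⌉}. For n = 491: ⌊491^2/4⌋ = ⌊241081/4⌋ = 60270. The extremal graph is K_{245, 246}, which has 245·246 = 60270 edges.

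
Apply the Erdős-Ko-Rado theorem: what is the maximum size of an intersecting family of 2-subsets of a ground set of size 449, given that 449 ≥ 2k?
max |F| = C(448, 1) = 448

Erdős-Ko-Rado (1961): when n ≥ 2k, max |F| = C(n−1, k−1). The bound is attained by the star {A : i ∈ A} for any fixed i ∈ [n]. Here C(449−1, 2−1) = C(448, 1) = 448.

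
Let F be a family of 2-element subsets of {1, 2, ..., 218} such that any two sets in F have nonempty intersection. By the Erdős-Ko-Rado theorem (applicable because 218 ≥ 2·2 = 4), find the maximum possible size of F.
max |F| = C(217, 1) = 217

The Erdős-Ko-Rado theorem states: for n ≥ 2k, an intersecting family of k-subsets of an n-element set has size at most C(n − 1, k − 1), with equality for 'star' families {A ⊆ [n] : |A| = k, i ∈ A} (fix an element i). For n = 218, k = 2: C(217, 1) = 217.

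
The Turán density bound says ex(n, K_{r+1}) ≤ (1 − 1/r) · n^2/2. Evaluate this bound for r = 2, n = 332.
Turán density bound = (1/2) · 332^2/2 = 27556

Turán's theorem: ex(n, K_{r+1}) is achieved by the complete r-partite Turán graph T(n, r) with parts as balanced as possible, and is at most (1 − 1/r) · n^2/2. For r = 2, n = 332: the density bound is (1/2) · 110224/2 = 27556. Since 2 ∣ 332, the Turán graph T(332, 2) has parts of equal size 166, and its edge count e(T(332, 2)) = 27556 attains the density bound exactly.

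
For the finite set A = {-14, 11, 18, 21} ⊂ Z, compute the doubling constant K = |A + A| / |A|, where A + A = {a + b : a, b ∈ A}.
K = |A + A| / |A| = 10/4 = 5/2

Enumerate A + A = {a + b : a, b ∈ A}. With |A| = 4, there are |A|^2 = 16 ordered sum pairs; collecting distinct values, A + A = {-28, -3, 4, 7, 22, 29, 32, 36, 39, 42}, so |A + A| = 10. Thus K = 10/4 = 5/2. For comparison, the minimum possible |A + A| over all 4-element sets is 2·4 − 1 = 7 (so min K = 7/4), attained only by arithmetic progressions.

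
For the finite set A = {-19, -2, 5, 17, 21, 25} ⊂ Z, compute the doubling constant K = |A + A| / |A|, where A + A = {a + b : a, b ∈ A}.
K = |A + A| / |A| = 20/6 = 10/3

Enumerate A + A = {a + b : a, b ∈ A}. With |A| = 6, there are |A|^2 = 36 ordered sum pairs; collecting distinct values, A + A = {-38, -21, -14, -4, -2, 2, 3, 6, 10, 15, 19, 22, 23, 26, 30, 34, 38, 42, 46, 50}, so |A + A| = 20. Thus K = 20/6 = 10/3. For comparison, the minimum possible |A + A| over all 6-element sets is 2·6 − 1 = 11 (so min K = 11/6), attained only by arithmetic progressions.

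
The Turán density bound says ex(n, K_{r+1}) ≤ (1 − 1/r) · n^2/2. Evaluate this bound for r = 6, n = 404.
Turán density bound = (5/6) · 404^2/2 = 204020/3 ≈ 68006.6667

Turán's theorem: ex(n, K_{r+1}) is achieved by the complete r-partite Turán graph T(n, r) with parts as balanced as possible, and is at most (1 − 1/r) · n^2/2. For r = 6, n = 404: the density bound is (5/6) · 163216/2 = 204020/3 ≈ 68006.6667. The integer-valued extremum is e(T(404, 6)) = 68006, which is strictly less than the density bound 204020/3 since 6 ∤ 404 (the parts of T(404, 6) cannot all be equal).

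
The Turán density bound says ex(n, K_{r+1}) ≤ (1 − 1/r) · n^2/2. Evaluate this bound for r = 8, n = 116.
Turán density bound = (7/8) · 116^2/2 = 5887

Turán's theorem: ex(n, K_{r+1}) is achieved by the complete r-partite Turán graph T(n, r) with parts as balanced as possible, and is at most (1 − 1/r) · n^2/2. For r = 8, n = 116: the density bound is (7/8) · 13456/2 = 5887. The integer-valued extremum is e(T(116, 8)) = 5886, which is strictly less than the density bound 5887 since 8 ∤ 116 (the parts of T(116, 8) cannot all be equal).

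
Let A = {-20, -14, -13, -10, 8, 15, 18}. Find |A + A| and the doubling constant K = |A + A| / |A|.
K = |A + A| / |A| = 25/7

Enumerate A + A = {a + b : a, b ∈ A}. With |A| = 7, there are |A|^2 = 49 ordered sum pairs; collecting distinct values, A + A = {-40, -34, -33, -30, -28, -27, -26, -24, -23, -20, -12, -6, -5, -2, 1, 2, 4, 5, 8, 16, 23, 26, 30, 33, 36}, so |A + A| = 25. Thus K = 25/7. For comparison, the minimum possible |A + A| over all 7-element sets is 2·7 − 1 = 13 (so min K = 13/7), attained only by arithmetic progressions.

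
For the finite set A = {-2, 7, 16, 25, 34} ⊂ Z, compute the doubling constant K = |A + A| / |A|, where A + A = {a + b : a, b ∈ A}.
K = |A + A| / |A| = 9/5

Enumerate A + A = {a + b : a, b ∈ A}. With |A| = 5, there are |A|^2 = 25 ordered sum pairs; collecting distinct values, A + A = {-4, 5, 14, 23, 32, 41, 50, 59, 68}, so |A + A| = 9. Thus K = 9/5. Here |A + A| = 2|A| − 1 = 9, the minimum possible — so K = 9/5 is minimal, which holds iff A is an arithmetic progression.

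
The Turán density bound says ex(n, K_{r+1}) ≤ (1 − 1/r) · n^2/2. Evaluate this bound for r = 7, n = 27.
Turán density bound = (6/7) · 27^2/2 = 2187/7 ≈ 312.4286

Turán's theorem: ex(n, K_{r+1}) is achieved by the complete r-partite Turán graph T(n, r) with parts as balanced as possible, and is at most (1 − 1/r) · n^2/2. For r = 7, n = 27: the density bound is (6/7) · 729/2 = 2187/7 ≈ 312.4286. The integer-valued extremum is e(T(27, 7)) = 312, which is strictly less than the density bound 2187/7 since 7 ∤ 27 (the parts of T(27, 7) cannot all be equal).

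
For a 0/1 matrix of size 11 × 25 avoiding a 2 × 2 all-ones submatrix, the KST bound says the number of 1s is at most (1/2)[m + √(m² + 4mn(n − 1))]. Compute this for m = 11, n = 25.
z(11, 25; 2, 2) ≤ (1/2)[11 + √(11² + 4·11·25·24)] = (1/2)[11 + √26521] = 86.9263

Kővári–Sós–Turán: let r_1, ..., r_11 be the row sums and z = Σ r_i the total number of 1s. Each pair of columns can share at most one row with both entries 1 (else a 2×2 all-ones block appears), so Σ_i C(r_i, 2) ≤ C(25, 2) = 300. By convexity Σ_i C(r_i, 2) ≥ 11·C(z/11, 2) = z(z − 11)/(2·11), giving z² − 11z − 11·25·24 ≤ 0 and hence z ≤ (1/2)[11 + √(121 + 4·6600)] = (1/2)[11 + √26521] ≈ (1/2)(11 + 162.8527) = 86.9263.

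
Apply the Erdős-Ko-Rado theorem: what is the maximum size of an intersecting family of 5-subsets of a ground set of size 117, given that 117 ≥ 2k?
max |F| = C(116, 4) = 7160245

Erdős-Ko-Rado (1961): when n ≥ 2k, max |F| = C(n−1, k−1). The bound is attained by the star {A : i ∈ A} for any fixed i ∈ [n]. Here C(117−1, 5−1) = C(116, 4) = 7160245.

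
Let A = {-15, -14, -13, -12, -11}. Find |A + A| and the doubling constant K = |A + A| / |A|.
K = |A + A| / |A| = 9/5

Enumerate A + A = {a + b : a, b ∈ A}. With |A| = 5, there are |A|^2 = 25 ordered sum pairs; collecting distinct values, A + A = {-30, -29, -28, -27, -26, -25, -24, -23, -22}, so |A + A| = 9. Thus K = 9/5. Here |A + A| = 2|A| − 1 = 9, the minimum possible — so K = 9/5 is minimal, which holds iff A is an arithmetic progression.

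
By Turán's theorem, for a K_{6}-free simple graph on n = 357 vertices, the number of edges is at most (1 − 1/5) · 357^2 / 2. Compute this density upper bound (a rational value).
Turán density bound = (4/5) · 357^2/2 = 254898/5 ≈ 50979.6

Turán's theorem: ex(n, K_{r+1}) is achieved by the complete r-partite Turán graph T(n, r) with parts as balanced as possible, and is at most (1 − 1/r) · n^2/2. For r = 5, n = 357: the density bound is (4/5) · 127449/2 = 254898/5 ≈ 50979.6. The integer-valued extremum is e(T(357, 5)) = 50979, which is strictly less than the density bound 254898/5 since 5 ∤ 357 (the parts of T(357, 5) cannot all be equal).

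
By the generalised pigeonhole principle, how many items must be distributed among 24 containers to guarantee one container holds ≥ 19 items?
n = (19 − 1)·24 + 1 = 433

By the generalised pigeonhole principle, to guarantee some box contains ≥ r objects we need more than (r − 1) · k objects total. Threshold: n = (r − 1) · k + 1. With r = 19 and k = 24: n = 18 · 24 + 1 = 432 + 1 = 433. For n = 432 = 18 · 24, we can put exactly 18 objects in every box, avoiding 19 in any single one — so 433 is tight.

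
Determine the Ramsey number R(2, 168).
R(2, 168) = 168

R(2, k) = k for all k ≥ 2: in a 2-colouring of K_k, either some edge is red (a red K_2) or all edges are blue (a blue K_k). And K_{167} coloured all-blue has no blue K_168, so R(2, 168) > 167. Hence R(2, 168) = 168.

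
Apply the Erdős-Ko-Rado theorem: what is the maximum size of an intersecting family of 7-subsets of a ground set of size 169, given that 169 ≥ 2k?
max |F| = C(168, 6) = 28530983404

The Erdős-Ko-Rado theorem states: for n ≥ 2k, an intersecting family of k-subsets of an n-element set has size at most C(n − 1, k − 1), with equality for 'star' families {A ⊆ [n] : |A| = k, i ∈ A} (fix an element i). For n = 169, k = 7: C(168, 6) = 28530983404.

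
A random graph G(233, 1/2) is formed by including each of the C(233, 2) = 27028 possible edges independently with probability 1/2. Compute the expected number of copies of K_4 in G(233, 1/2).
E[# K_4] = C(233, 4) · (1/2)^C(4, 2) = 119666470 / 2^6 = 59833235/32 = 1869788.59375

For each 4-subset S of vertices (there are C(233, 4) = 119666470 such S), let X_S = 1 if S induces a K_4 (all C(4, 2) = 6 edges present). Then P(X_S = 1) = (1/2)^6 = 1/64. By linearity of expectation, E[# K_4] = C(233, 4) · (1/2)^6 = 119666470 / 64 = 59833235/32 = 1869788.59375.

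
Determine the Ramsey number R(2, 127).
R(2, 127) = 127

R(2, k) = k for all k ≥ 2: in a 2-colouring of K_k, either some edge is red (a red K_2) or all edges are blue (a blue K_k). And K_{126} coloured all-blue has no blue K_127, so R(2, 127) > 126. Hence R(2, 127) = 127.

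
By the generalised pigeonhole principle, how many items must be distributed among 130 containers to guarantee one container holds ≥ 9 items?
n = (9 − 1)·130 + 1 = 1041

By the generalised pigeonhole principle, to guarantee some box contains ≥ r objects we need more than (r − 1) · k objects total. Threshold: n = (r − 1) · k + 1. With r = 9 and k = 130: n = 8 · 130 + 1 = 1040 + 1 = 1041. For n = 1040 = 8 · 130, we can put exactly 8 objects in every box, avoiding 9 in any single one — so 1041 is tight.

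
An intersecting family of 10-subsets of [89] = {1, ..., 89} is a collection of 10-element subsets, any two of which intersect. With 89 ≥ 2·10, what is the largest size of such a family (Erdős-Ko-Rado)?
max |F| = C(88, 9) = 571350360240

Erdős-Ko-Rado (1961): when n ≥ 2k, max |F| = C(n−1, k−1). The bound is attained by the star {A : i ∈ A} for any fixed i ∈ [n]. Here C(89−1, 10−1) = C(88, 9) = 571350360240.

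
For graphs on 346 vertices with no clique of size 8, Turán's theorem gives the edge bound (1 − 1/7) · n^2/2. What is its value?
Turán density bound = (6/7) · 346^2/2 = 359148/7 ≈ 51306.8571

Turán's theorem: ex(n, K_{r+1}) is achieved by the complete r-partite Turán graph T(n, r) with parts as balanced as possible, and is at most (1 − 1/r) · n^2/2. For r = 7, n = 346: the density bound is (6/7) · 119716/2 = 359148/7 ≈ 51306.8571. The integer-valued extremum is e(T(346, 7)) = 51306, which is strictly less than the density bound 359148/7 since 7 ∤ 346 (the parts of T(346, 7) cannot all be equal).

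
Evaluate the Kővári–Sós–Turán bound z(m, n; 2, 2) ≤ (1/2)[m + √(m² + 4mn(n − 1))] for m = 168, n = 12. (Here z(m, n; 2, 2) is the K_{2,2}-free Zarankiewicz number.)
z(168, 12; 2, 2) ≤ (1/2)[168 + √(168² + 4·168·12·11)] = (1/2)[168 + √116928] = 254.9737

Kővári–Sós–Turán: let r_1, ..., r_168 be the row sums and z = Σ r_i the total number of 1s. Each pair of columns can share at most one row with both entries 1 (else a 2×2 all-ones block appears), so Σ_i C(r_i, 2) ≤ C(12, 2) = 66. By convexity Σ_i C(r_i, 2) ≥ 168·C(z/168, 2) = z(z − 168)/(2·168), giving z² − 168z − 168·12·11 ≤ 0 and hence z ≤ (1/2)[168 + √(28224 + 4·22176)] = (1/2)[168 + √116928] ≈ (1/2)(168 + 341.9474) = 254.9737.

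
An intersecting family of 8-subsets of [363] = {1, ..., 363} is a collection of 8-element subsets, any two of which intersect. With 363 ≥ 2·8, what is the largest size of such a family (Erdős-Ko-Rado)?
max |F| = C(362, 7) = 152469657972312

Erdős-Ko-Rado (1961): when n ≥ 2k, max |F| = C(n−1, k−1). The bound is attained by the star {A : i ∈ A} for any fixed i ∈ [n]. Here C(363−1, 8−1) = C(362, 7) = 152469657972312.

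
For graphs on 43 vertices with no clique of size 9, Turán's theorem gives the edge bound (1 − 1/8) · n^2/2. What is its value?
Turán density bound = (7/8) · 43^2/2 = 12943/16 ≈ 808.9375

Turán's theorem: ex(n, K_{r+1}) is achieved by the complete r-partite Turán graph T(n, r) with parts as balanced as possible, and is at most (1 − 1/r) · n^2/2. For r = 8, n = 43: the density bound is (7/8) · 1849/2 = 12943/16 ≈ 808.9375. The integer-valued extremum is e(T(43, 8)) = 808, which is strictly less than the density bound 12943/16 since 8 ∤ 43 (the parts of T(43, 8) cannot all be equal).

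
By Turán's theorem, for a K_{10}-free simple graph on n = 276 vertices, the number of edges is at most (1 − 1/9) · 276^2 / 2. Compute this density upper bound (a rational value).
Turán density bound = (8/9) · 276^2/2 = 33856

Turán's theorem: ex(n, K_{r+1}) is achieved by the complete r-partite Turán graph T(n, r) with parts as balanced as possible, and is at most (1 − 1/r) · n^2/2. For r = 9, n = 276: the density bound is (8/9) · 76176/2 = 33856. The integer-valued extremum is e(T(276, 9)) = 33855, which is strictly less than the density bound 33856 since 9 ∤ 276 (the parts of T(276, 9) cannot all be equal).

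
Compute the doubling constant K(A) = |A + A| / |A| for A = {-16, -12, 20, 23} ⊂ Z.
K = |A + A| / |A| = 10/4 = 5/2

Enumerate A + A = {a + b : a, b ∈ A}. With |A| = 4, there are |A|^2 = 16 ordered sum pairs; collecting distinct values, A + A = {-32, -28, -24, 4, 7, 8, 11, 40, 43, 46}, so |A + A| = 10. Thus K = 10/4 = 5/2. For comparison, the minimum possible |A + A| over all 4-element sets is 2·4 − 1 = 7 (so min K = 7/4), attained only by arithmetic progressions.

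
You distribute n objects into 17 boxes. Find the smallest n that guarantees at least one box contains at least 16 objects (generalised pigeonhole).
n = (16 − 1)·17 + 1 = 256

By the generalised pigeonhole principle, to guarantee some box contains ≥ r objects we need more than (r − 1) · k objects total. Threshold: n = (r − 1) · k + 1. With r = 16 and k = 17: n = 15 · 17 + 1 = 255 + 1 = 256. For n = 255 = 15 · 17, we can put exactly 15 objects in every box, avoiding 16 in any single one — so 256 is tight.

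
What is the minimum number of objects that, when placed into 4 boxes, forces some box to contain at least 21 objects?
n = (21 − 1)·4 + 1 = 81

By the generalised pigeonhole principle, to guarantee some box contains ≥ r objects we need more than (r − 1) · k objects total. Threshold: n = (r − 1) · k + 1. With r = 21 and k = 4: n = 20 · 4 + 1 = 80 + 1 = 81. For n = 80 = 20 · 4, we can put exactly 20 objects in every box, avoiding 21 in any single one — so 81 is tight.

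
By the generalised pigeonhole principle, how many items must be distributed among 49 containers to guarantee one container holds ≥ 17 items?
n = (17 − 1)·49 + 1 = 785

By the generalised pigeonhole principle, to guarantee some box contains ≥ r objects we need more than (r − 1) · k objects total. Threshold: n = (r − 1) · k + 1. With r = 17 and k = 49: n = 16 · 49 + 1 = 784 + 1 = 785. For n = 784 = 16 · 49, we can put exactly 16 objects in every box, avoiding 17 in any single one — so 785 is tight.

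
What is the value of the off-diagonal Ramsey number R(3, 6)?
R(3, 6) = 18

Lower bound: an explicit 2-colouring of K_{17} (typically a Paley-type or other structured construction) avoids a red K_3 and a blue K_6, showing R(3, 6) > 17.
Upper bound: the simple Erdős–Szekeres recurrence only gives R(3, 6) ≤ 20; the tight bound R(3, 6) ≤ 18 requires a sharper case analysis (or computer search) of 2-colourings of K_{18}.
Hence R(3, 6) = 18.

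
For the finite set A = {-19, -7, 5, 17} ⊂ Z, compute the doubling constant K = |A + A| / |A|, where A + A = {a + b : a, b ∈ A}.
K = |A + A| / |A| = 7/4

Enumerate A + A = {a + b : a, b ∈ A}. With |A| = 4, there are |A|^2 = 16 ordered sum pairs; collecting distinct values, A + A = {-38, -26, -14, -2, 10, 22, 34}, so |A + A| = 7. Thus K = 7/4. Here |A + A| = 2|A| − 1 = 7, the minimum possible — so K = 7/4 is minimal, which holds iff A is an arithmetic progression.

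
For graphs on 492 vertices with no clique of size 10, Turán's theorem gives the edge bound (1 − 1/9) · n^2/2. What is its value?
Turán density bound = (8/9) · 492^2/2 = 107584

Turán's theorem: ex(n, K_{r+1}) is achieved by the complete r-partite Turán graph T(n, r) with parts as balanced as possible, and is at most (1 − 1/r) · n^2/2. For r = 9, n = 492: the density bound is (8/9) · 242064/2 = 107584. The integer-valued extremum is e(T(492, 9)) = 107583, which is strictly less than the density bound 107584 since 9 ∤ 492 (the parts of T(492, 9) cannot all be equal).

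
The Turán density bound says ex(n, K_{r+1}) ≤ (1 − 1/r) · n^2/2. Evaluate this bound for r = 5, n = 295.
Turán density bound = (4/5) · 295^2/2 = 34810

Turán's theorem: ex(n, K_{r+1}) is achieved by the complete r-partite Turán graph T(n, r) with parts as balanced as possible, and is at most (1 − 1/r) · n^2/2. For r = 5, n = 295: the density bound is (4/5) · 87025/2 = 34810. Since 5 ∣ 295, the Turán graph T(295, 5) has parts of equal size 59, and its edge count e(T(295, 5)) = 34810 attains the density bound exactly.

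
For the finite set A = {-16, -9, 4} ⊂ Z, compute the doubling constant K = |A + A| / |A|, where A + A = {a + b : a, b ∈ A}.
K = |A + A| / |A| = 6/3 = 2

Enumerate A + A = {a + b : a, b ∈ A}. With |A| = 3, there are |A|^2 = 9 ordered sum pairs; collecting distinct values, A + A = {-32, -25, -18, -12, -5, 8}, so |A + A| = 6. Thus K = 6/3 = 2. For comparison, the minimum possible |A + A| over all 3-element sets is 2·3 − 1 = 5 (so min K = 5/3), attained only by arithmetic progressions.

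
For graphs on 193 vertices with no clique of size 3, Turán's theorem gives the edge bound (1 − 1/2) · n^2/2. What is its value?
Turán density bound = (1/2) · 193^2/2 = 37249/4 ≈ 9312.25

Turán's theorem: ex(n, K_{r+1}) is achieved by the complete r-partite Turán graph T(n, r) with parts as balanced as possible, and is at most (1 − 1/r) · n^2/2. For r = 2, n = 193: the density bound is (1/2) · 37249/2 = 37249/4 ≈ 9312.25. The integer-valued extremum is e(T(193, 2)) = 9312, which is strictly less than the density bound 37249/4 since 2 ∤ 193 (the parts of T(193, 2) cannot all be equal).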